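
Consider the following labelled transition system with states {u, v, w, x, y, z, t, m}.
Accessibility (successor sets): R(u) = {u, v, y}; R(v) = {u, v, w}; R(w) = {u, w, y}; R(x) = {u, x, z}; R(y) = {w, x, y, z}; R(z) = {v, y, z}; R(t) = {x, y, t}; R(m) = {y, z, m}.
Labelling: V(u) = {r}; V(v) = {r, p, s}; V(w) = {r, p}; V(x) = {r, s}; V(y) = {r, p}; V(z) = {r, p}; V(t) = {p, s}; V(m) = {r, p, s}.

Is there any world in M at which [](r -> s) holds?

Let φ = [](r -> s). Evaluate φ at each world:
  u (successors {u, v, y}): φ is false.
  v (successors {u, v, w}): φ is false.
  w (successors {u, w, y}): φ is false.
  x (successors {u, x, z}): φ is false.
  y (successors {w, x, y, z}): φ is false.
  z (successors {v, y, z}): φ is false.
  t (successors {x, y, t}): φ is false.
  m (successors {y, z, m}): φ is false.
For instance, at x:
  At x: [](r -> s) requires r -> s at every successor {u, x, z}.
    r -> s fails at u, so [](r -> s) is false at x.

No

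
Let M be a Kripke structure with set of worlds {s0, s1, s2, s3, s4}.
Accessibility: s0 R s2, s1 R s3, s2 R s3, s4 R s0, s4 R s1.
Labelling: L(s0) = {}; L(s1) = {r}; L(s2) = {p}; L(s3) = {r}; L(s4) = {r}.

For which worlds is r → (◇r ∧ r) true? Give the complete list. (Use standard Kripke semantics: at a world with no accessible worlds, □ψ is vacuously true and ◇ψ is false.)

s0, s1, s2, s4

Let φ = r → (◇r ∧ r). Evaluate φ at each world:
  s0 (successors {s2}): φ is true.
  s1 (successors {s3}): φ is true.
  s2 (successors {s3}): φ is true.
  s3 (successors ∅): φ is false.
  s4 (successors {s0, s1}): φ is true.
For instance, at s1:
  At s1: r is true, ◇r ∧ r is true, so r → (◇r ∧ r) is true.
    At s1: ◇r is true, r is true, so ◇r ∧ r is true.
      At s1: ◇r requires r at some successor in {s3}.
        r holds at s3, so ◇r is true at s1.
Satisfying worlds: {s0, s1, s2, s4}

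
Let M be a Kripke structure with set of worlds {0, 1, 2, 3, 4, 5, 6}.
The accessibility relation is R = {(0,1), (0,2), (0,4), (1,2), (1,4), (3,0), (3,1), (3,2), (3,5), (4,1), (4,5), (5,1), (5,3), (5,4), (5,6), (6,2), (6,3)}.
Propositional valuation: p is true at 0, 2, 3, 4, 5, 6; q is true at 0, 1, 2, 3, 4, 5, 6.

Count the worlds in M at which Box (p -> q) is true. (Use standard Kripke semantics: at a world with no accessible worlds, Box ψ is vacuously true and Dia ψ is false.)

7

Let φ = Box (p -> q). Evaluate φ at each world:
  0 (successors {1, 2, 4}): φ is true.
  1 (successors {2, 4}): φ is true.
  2 (successors ∅): φ is true.
  3 (successors {0, 1, 2, 5}): φ is true.
  4 (successors {1, 5}): φ is true.
  5 (successors {1, 3, 4, 6}): φ is true.
  6 (successors {2, 3}): φ is true.
For instance, at 3:
  At 3: Box (p -> q) requires p -> q at every successor {0, 1, 2, 5}.
    At 0: p -> q is true.
    At 1: p -> q is true.
    At 2: p -> q is true.
    At 5: p -> q is true.
  So Box (p -> q) is true at 3.
Satisfying worlds: {0, 1, 2, 3, 4, 5, 6}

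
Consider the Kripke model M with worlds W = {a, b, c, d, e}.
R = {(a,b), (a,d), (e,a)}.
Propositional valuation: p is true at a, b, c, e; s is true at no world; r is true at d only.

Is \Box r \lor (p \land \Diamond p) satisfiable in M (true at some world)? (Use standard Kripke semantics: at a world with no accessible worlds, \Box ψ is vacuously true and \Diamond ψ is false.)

Recall that \Box ψ holds at a world iff ψ holds at every accessible world, and \Diamond ψ holds iff ψ holds at some accessible world.
Let φ = \Box r \lor (p \land \Diamond p). Evaluate φ at each world:
  a (successors {b, d}): φ is true.
  b (successors ∅): φ is true.
  c (successors ∅): φ is true.
  d (successors ∅): φ is true.
  e (successors {a}): φ is true.
Detail at a (witness):
  At a: \Box r is false, p \land \Diamond p is true, so \Box r \lor (p \land \Diamond p) is true.
    At a: \Box r requires r at every successor {b, d}.
      r fails at b, so \Box r is false at a.
    At a: p is true, \Diamond p is true, so p \land \Diamond p is true.
      At a: \Diamond p requires p at some successor in {b, d}.
        p holds at b, so \Diamond p is true at a.

Yes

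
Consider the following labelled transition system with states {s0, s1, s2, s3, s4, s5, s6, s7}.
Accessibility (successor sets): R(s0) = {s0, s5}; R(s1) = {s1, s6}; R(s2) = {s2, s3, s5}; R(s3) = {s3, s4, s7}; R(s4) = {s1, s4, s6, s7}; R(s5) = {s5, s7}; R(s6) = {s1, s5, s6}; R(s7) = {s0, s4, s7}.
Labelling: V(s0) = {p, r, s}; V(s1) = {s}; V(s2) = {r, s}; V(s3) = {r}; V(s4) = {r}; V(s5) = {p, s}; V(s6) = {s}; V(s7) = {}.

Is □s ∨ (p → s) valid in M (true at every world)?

Yes

Recall that □ψ holds at a world iff ψ holds at every accessible world, and ◇ψ holds iff ψ holds at some accessible world.
Let φ = □s ∨ (p → s). Evaluate φ at each world:
  s0 (successors {s0, s5}): φ is true.
  s1 (successors {s1, s6}): φ is true.
  s2 (successors {s2, s3, s5}): φ is true.
  s3 (successors {s3, s4, s7}): φ is true.
  s4 (successors {s1, s4, s6, s7}): φ is true.
  s5 (successors {s5, s7}): φ is true.
  s6 (successors {s1, s5, s6}): φ is true.
  s7 (successors {s0, s4, s7}): φ is true.
For instance, at s4:
  At s4: □s is false, p → s is true, so □s ∨ (p → s) is true.
    At s4: □s requires s at every successor {s1, s4, s6, s7}.
      s fails at s4, so □s is false at s4.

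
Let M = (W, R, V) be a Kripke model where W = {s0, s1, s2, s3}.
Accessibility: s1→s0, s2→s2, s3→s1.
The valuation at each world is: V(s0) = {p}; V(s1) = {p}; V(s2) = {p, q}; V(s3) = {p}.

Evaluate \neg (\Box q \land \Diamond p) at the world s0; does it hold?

At s0: \Box q \land \Diamond p is false, so \neg (\Box q \land \Diamond p) is true.
  At s0: \Box q is true, \Diamond p is false, so \Box q \land \Diamond p is false.
    At s0: no accessible worlds, so \Box q holds vacuously.
    At s0: no accessible worlds, so \Diamond p is false.

Yes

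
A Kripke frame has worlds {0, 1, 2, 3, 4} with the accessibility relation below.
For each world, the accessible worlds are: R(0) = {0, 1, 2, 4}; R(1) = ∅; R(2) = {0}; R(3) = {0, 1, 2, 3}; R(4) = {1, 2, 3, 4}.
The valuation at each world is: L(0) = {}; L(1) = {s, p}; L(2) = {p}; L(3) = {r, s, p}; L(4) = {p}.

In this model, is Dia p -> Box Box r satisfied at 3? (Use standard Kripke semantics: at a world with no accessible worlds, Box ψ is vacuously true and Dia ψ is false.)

No

At 3: Dia p is true, Box Box r is false, so Dia p -> Box Box r is false.
  At 3: Dia p requires p at some successor in {0, 1, 2, 3}.
    p holds at 1, so Dia p is true at 3.
  At 3: Box Box r requires Box r at every successor {0, 1, 2, 3}.
    Box r fails at 0, so Box Box r is false at 3.
      At 0: Box r requires r at every successor {0, 1, 2, 4}.
        r fails at 0, so Box r is false at 0.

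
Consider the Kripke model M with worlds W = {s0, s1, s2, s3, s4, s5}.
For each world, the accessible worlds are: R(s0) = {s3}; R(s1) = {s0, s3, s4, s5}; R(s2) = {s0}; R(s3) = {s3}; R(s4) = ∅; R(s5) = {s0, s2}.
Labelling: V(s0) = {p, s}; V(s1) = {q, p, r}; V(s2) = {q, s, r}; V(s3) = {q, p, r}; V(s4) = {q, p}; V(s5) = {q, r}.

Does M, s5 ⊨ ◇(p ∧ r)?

No

Recall that ◇ψ holds at a world iff ψ holds at some accessible world.
At s5: ◇(p ∧ r) requires p ∧ r at some successor in {s0, s2}.
  At s0: p ∧ r is false.
  At s2: p ∧ r is false.
So ◇(p ∧ r) is false at s5.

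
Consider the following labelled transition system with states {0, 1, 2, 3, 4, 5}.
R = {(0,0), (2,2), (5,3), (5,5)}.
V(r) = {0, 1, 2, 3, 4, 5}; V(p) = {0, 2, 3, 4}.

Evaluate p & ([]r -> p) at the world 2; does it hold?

Yes

At 2: p is true, []r -> p is true, so p & ([]r -> p) is true.
  At 2: []r is true, p is true, so []r -> p is true.
    At 2: []r requires r at every successor {2}.
      At 2: r is true.
    So []r is true at 2.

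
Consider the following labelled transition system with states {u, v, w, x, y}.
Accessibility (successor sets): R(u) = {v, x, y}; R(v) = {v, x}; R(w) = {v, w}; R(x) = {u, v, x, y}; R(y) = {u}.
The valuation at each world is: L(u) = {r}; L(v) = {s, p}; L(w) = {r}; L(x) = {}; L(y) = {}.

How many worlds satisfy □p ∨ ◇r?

3

Let φ = □p ∨ ◇r. Evaluate φ at each world:
  u (successors {v, x, y}): φ is false.
  v (successors {v, x}): φ is false.
  w (successors {v, w}): φ is true.
  x (successors {u, v, x, y}): φ is true.
  y (successors {u}): φ is true.
For instance, at y:
  At y: □p is false, ◇r is true, so □p ∨ ◇r is true.
    At y: □p requires p at every successor {u}.
      p fails at u, so □p is false at y.
    At y: ◇r requires r at some successor in {u}.
      r holds at u, so ◇r is true at y.
Satisfying worlds: {w, x, y}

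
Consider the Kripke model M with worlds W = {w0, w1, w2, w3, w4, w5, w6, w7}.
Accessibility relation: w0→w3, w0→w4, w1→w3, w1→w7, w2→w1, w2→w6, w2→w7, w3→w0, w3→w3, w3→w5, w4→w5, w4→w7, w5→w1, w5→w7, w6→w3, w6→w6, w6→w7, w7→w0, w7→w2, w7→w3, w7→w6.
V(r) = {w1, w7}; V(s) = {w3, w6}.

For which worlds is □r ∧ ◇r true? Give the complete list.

Recall that □ψ holds at a world iff ψ holds at every accessible world, and ◇ψ holds iff ψ holds at some accessible world.
Let φ = □r ∧ ◇r. Evaluate φ at each world:
  w0 (successors {w3, w4}): φ is false.
  w1 (successors {w3, w7}): φ is false.
  w2 (successors {w1, w6, w7}): φ is false.
  w3 (successors {w0, w3, w5}): φ is false.
  w4 (successors {w5, w7}): φ is false.
  w5 (successors {w1, w7}): φ is true.
  w6 (successors {w3, w6, w7}): φ is false.
  w7 (successors {w0, w2, w3, w6}): φ is false.
For instance, at w3:
  At w3: □r is false, ◇r is false, so □r ∧ ◇r is false.
    At w3: □r requires r at every successor {w0, w3, w5}.
      r fails at w0, so □r is false at w3.
    At w3: ◇r requires r at some successor in {w0, w3, w5}.
      At w0: r is false.
      At w3: r is false.
      At w5: r is false.
    So ◇r is false at w3.
Satisfying worlds: {w5}

w5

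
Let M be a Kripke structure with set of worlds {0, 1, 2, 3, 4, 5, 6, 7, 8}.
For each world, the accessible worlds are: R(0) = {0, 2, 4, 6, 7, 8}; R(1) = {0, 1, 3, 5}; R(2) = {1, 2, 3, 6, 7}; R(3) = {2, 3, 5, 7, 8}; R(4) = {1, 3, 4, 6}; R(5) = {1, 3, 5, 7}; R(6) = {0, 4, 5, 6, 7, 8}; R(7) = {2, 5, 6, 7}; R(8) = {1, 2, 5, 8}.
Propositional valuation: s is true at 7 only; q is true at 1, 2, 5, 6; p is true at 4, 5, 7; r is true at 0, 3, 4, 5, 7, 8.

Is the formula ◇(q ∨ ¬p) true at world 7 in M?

At 7: ◇(q ∨ ¬p) requires q ∨ ¬p at some successor in {2, 5, 6, 7}.
  q ∨ ¬p holds at 2, so ◇(q ∨ ¬p) is true at 7.

Yes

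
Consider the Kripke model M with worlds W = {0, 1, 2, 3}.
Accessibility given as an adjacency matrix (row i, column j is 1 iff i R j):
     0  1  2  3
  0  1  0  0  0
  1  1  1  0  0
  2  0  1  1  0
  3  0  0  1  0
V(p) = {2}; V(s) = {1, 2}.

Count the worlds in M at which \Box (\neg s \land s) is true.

0

Let φ = \Box (\neg s \land s). Evaluate φ at each world:
  0 (successors {0}): φ is false.
  1 (successors {0, 1}): φ is false.
  2 (successors {1, 2}): φ is false.
  3 (successors {2}): φ is false.
For instance, at 1:
  At 1: \Box (\neg s \land s) requires \neg s \land s at every successor {0, 1}.
    \neg s \land s fails at 0, so \Box (\neg s \land s) is false at 1.
Satisfying worlds: none.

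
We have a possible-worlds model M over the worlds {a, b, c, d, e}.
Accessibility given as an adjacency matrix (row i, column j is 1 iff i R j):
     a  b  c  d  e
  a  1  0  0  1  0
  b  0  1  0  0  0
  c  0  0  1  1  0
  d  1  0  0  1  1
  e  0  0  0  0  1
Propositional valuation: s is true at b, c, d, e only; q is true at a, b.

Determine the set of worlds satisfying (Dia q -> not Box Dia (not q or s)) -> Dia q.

Let φ = (Dia q -> not Box Dia (not q or s)) -> Dia q. Evaluate φ at each world:
  a (successors {a, d}): φ is true.
  b (successors {b}): φ is true.
  c (successors {c, d}): φ is false.
  d (successors {a, d, e}): φ is true.
  e (successors {e}): φ is false.
For instance, at e:
  At e: Dia q -> not Box Dia (not q or s) is true, Dia q is false, so (Dia q -> not Box Dia (not q or s)) -> Dia q is false.
    At e: Dia q is false, not Box Dia (not q or s) is false, so Dia q -> not Box Dia (not q or s) is true.
      At e: Dia q requires q at some successor in {e}.
        At e: q is false.
      So Dia q is false at e.
      At e: Box Dia (not q or s) is true, so not Box Dia (not q or s) is false.
    At e: Dia q requires q at some successor in {e}.
      At e: q is false.
    So Dia q is false at e.
Satisfying worlds: {a, b, d}

a, b, d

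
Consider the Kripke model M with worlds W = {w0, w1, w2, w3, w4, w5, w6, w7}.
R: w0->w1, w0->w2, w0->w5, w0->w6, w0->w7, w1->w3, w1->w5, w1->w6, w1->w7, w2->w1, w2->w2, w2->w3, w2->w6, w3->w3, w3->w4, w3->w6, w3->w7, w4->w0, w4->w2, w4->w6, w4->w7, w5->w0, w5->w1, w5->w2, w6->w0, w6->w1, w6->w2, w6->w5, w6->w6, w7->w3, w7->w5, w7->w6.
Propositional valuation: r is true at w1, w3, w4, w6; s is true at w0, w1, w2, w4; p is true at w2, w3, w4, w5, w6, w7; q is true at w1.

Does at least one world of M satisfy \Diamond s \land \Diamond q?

Let φ = \Diamond s \land \Diamond q. Evaluate φ at each world:
  w0 (successors {w1, w2, w5, w6, w7}): φ is true.
  w1 (successors {w3, w5, w6, w7}): φ is false.
  w2 (successors {w1, w2, w3, w6}): φ is true.
  w3 (successors {w3, w4, w6, w7}): φ is false.
  w4 (successors {w0, w2, w6, w7}): φ is false.
  w5 (successors {w0, w1, w2}): φ is true.
  w6 (successors {w0, w1, w2, w5, w6}): φ is true.
  w7 (successors {w3, w5, w6}): φ is false.
Detail at w0 (witness):
  At w0: \Diamond s is true, \Diamond q is true, so \Diamond s \land \Diamond q is true.
    At w0: \Diamond s requires s at some successor in {w1, w2, w5, w6, w7}.
      s holds at w1, so \Diamond s is true at w0.
    At w0: \Diamond q requires q at some successor in {w1, w2, w5, w6, w7}.
      q holds at w1, so \Diamond q is true at w0.

Yes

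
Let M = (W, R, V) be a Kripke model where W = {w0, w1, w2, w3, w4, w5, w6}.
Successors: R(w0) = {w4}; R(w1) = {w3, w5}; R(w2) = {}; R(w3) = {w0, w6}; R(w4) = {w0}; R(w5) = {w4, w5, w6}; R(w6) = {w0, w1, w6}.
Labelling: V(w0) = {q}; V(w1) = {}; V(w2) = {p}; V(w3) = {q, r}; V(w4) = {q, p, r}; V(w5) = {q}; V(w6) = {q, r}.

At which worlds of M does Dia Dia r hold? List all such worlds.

w1, w3, w4, w5, w6

Let φ = Dia Dia r. Evaluate φ at each world:
  w0 (successors {w4}): φ is false.
  w1 (successors {w3, w5}): φ is true.
  w2 (successors ∅): φ is false.
  w3 (successors {w0, w6}): φ is true.
  w4 (successors {w0}): φ is true.
  w5 (successors {w4, w5, w6}): φ is true.
  w6 (successors {w0, w1, w6}): φ is true.
For instance, at w3:
  At w3: Dia Dia r requires Dia r at some successor in {w0, w6}.
    Dia r holds at w0, so Dia Dia r is true at w3.
      At w0: Dia r requires r at some successor in {w4}.
        r holds at w4, so Dia r is true at w0.
Satisfying worlds: {w1, w3, w4, w5, w6}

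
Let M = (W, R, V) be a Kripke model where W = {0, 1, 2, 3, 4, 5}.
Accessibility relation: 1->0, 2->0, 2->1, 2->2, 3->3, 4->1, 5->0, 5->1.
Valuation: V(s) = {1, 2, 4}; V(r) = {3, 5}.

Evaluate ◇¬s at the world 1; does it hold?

Yes

At 1: ◇¬s requires ¬s at some successor in {0}.
  ¬s holds at 0, so ◇¬s is true at 1.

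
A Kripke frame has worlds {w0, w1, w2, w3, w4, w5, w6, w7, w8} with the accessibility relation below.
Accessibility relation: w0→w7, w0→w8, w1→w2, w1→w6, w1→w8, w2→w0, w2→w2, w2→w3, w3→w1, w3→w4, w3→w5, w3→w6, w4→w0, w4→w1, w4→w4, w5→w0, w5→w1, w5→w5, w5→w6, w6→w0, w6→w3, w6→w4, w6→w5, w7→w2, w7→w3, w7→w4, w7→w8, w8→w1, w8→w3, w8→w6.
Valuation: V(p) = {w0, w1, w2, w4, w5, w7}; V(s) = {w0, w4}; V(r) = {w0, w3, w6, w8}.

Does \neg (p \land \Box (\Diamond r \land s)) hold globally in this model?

Yes

Let φ = \neg (p \land \Box (\Diamond r \land s)). Evaluate φ at each world:
  w0 (successors {w7, w8}): φ is true.
  w1 (successors {w2, w6, w8}): φ is true.
  w2 (successors {w0, w2, w3}): φ is true.
  w3 (successors {w1, w4, w5, w6}): φ is true.
  w4 (successors {w0, w1, w4}): φ is true.
  w5 (successors {w0, w1, w5, w6}): φ is true.
  w6 (successors {w0, w3, w4, w5}): φ is true.
  w7 (successors {w2, w3, w4, w8}): φ is true.
  w8 (successors {w1, w3, w6}): φ is true.
For instance, at w8:
  At w8: p \land \Box (\Diamond r \land s) is false, so \neg (p \land \Box (\Diamond r \land s)) is true.
    At w8: p is false, \Box (\Diamond r \land s) is false, so p \land \Box (\Diamond r \land s) is false.
      At w8: \Box (\Diamond r \land s) requires \Diamond r \land s at every successor {w1, w3, w6}.
        \Diamond r \land s fails at w1, so \Box (\Diamond r \land s) is false at w8.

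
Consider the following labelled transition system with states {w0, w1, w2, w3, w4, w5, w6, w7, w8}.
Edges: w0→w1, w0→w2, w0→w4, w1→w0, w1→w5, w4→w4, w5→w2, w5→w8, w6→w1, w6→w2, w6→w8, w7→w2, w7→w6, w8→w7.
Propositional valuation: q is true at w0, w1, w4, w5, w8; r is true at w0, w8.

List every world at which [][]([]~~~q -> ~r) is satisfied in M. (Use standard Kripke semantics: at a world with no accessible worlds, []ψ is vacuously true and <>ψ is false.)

w0, w2, w3, w4, w5, w6, w8

Let φ = [][]([]~~~q -> ~r). Evaluate φ at each world:
  w0 (successors {w1, w2, w4}): φ is true.
  w1 (successors {w0, w5}): φ is false.
  w2 (successors ∅): φ is true.
  w3 (successors ∅): φ is true.
  w4 (successors {w4}): φ is true.
  w5 (successors {w2, w8}): φ is true.
  w6 (successors {w1, w2, w8}): φ is true.
  w7 (successors {w2, w6}): φ is false.
  w8 (successors {w7}): φ is true.
For instance, at w8:
  At w8: [][]([]~~~q -> ~r) requires []([]~~~q -> ~r) at every successor {w7}.
      At w7: []([]~~~q -> ~r) requires []~~~q -> ~r at every successor {w2, w6}.
        At w2: []~~~q -> ~r is true.
        At w6: []~~~q -> ~r is true.
      So []([]~~~q -> ~r) is true at w7.
  So [][]([]~~~q -> ~r) is true at w8.
Satisfying worlds: {w0, w2, w3, w4, w5, w6, w8}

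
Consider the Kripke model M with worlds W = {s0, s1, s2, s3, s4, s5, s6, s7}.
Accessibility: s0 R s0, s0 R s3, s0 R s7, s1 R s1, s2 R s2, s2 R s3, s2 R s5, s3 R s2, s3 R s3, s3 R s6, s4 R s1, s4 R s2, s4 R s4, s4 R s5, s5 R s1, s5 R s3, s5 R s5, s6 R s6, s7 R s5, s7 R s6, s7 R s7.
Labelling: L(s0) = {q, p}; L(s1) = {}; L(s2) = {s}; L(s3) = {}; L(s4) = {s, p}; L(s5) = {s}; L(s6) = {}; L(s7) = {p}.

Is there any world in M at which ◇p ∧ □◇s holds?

No

Let φ = ◇p ∧ □◇s. Evaluate φ at each world:
  s0 (successors {s0, s3, s7}): φ is false.
  s1 (successors {s1}): φ is false.
  s2 (successors {s2, s3, s5}): φ is false.
  s3 (successors {s2, s3, s6}): φ is false.
  s4 (successors {s1, s2, s4, s5}): φ is false.
  s5 (successors {s1, s3, s5}): φ is false.
  s6 (successors {s6}): φ is false.
  s7 (successors {s5, s6, s7}): φ is false.
For instance, at s6:
  At s6: ◇p is false, □◇s is false, so ◇p ∧ □◇s is false.
    At s6: ◇p requires p at some successor in {s6}.
      At s6: p is false.
    So ◇p is false at s6.
    At s6: □◇s requires ◇s at every successor {s6}.
      ◇s fails at s6, so □◇s is false at s6.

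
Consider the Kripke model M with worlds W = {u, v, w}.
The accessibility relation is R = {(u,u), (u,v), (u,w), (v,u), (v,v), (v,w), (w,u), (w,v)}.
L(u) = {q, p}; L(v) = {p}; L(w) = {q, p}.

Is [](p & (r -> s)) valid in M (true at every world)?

Yes

Recall that []ψ holds at a world iff ψ holds at every accessible world, and <>ψ holds iff ψ holds at some accessible world.
Let φ = [](p & (r -> s)). Evaluate φ at each world:
  u (successors {u, v, w}): φ is true.
  v (successors {u, v, w}): φ is true.
  w (successors {u, v}): φ is true.
For instance, at u:
  At u: [](p & (r -> s)) requires p & (r -> s) at every successor {u, v, w}.
    At u: p & (r -> s) is true.
    At v: p & (r -> s) is true.
    At w: p & (r -> s) is true.
  So [](p & (r -> s)) is true at u.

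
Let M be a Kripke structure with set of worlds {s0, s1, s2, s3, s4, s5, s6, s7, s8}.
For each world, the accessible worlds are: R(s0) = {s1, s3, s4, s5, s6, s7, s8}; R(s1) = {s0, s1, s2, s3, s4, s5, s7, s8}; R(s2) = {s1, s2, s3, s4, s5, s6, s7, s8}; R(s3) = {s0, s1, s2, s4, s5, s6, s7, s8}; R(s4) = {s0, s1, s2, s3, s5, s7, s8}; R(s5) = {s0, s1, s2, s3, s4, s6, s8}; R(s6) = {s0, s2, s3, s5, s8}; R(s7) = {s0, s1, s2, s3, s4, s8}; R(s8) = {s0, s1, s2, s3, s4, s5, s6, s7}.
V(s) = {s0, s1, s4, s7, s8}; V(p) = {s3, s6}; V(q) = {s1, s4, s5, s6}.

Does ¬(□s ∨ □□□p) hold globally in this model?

Yes

Let φ = ¬(□s ∨ □□□p). Evaluate φ at each world:
  s0 (successors {s1, s3, s4, s5, s6, s7, s8}): φ is true.
  s1 (successors {s0, s1, s2, s3, s4, s5, s7, s8}): φ is true.
  s2 (successors {s1, s2, s3, s4, s5, s6, s7, s8}): φ is true.
  s3 (successors {s0, s1, s2, s4, s5, s6, s7, s8}): φ is true.
  s4 (successors {s0, s1, s2, s3, s5, s7, s8}): φ is true.
  s5 (successors {s0, s1, s2, s3, s4, s6, s8}): φ is true.
  s6 (successors {s0, s2, s3, s5, s8}): φ is true.
  s7 (successors {s0, s1, s2, s3, s4, s8}): φ is true.
  s8 (successors {s0, s1, s2, s3, s4, s5, s6, s7}): φ is true.
For instance, at s1:
  At s1: □s ∨ □□□p is false, so ¬(□s ∨ □□□p) is true.
    At s1: □s is false, □□□p is false, so □s ∨ □□□p is false.
      At s1: □s requires s at every successor {s0, s1, s2, s3, s4, s5, s7, s8}.
        s fails at s2, so □s is false at s1.
      At s1: □□□p requires □□p at every successor {s0, s1, s2, s3, s4, s5, s7, s8}.
        □□p fails at s0, so □□□p is false at s1.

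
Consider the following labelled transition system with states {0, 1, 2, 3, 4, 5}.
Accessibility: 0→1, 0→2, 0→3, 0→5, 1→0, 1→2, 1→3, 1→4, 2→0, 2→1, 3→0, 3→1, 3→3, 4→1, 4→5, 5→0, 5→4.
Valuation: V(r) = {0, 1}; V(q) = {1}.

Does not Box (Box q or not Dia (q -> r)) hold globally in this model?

Let φ = not Box (Box q or not Dia (q -> r)). Evaluate φ at each world:
  0 (successors {1, 2, 3, 5}): φ is true.
  1 (successors {0, 2, 3, 4}): φ is true.
  2 (successors {0, 1}): φ is true.
  3 (successors {0, 1, 3}): φ is true.
  4 (successors {1, 5}): φ is true.
  5 (successors {0, 4}): φ is true.
For instance, at 0:
  At 0: Box (Box q or not Dia (q -> r)) is false, so not Box (Box q or not Dia (q -> r)) is true.
    At 0: Box (Box q or not Dia (q -> r)) requires Box q or not Dia (q -> r) at every successor {1, 2, 3, 5}.
      Box q or not Dia (q -> r) fails at 1, so Box (Box q or not Dia (q -> r)) is false at 0.

Yes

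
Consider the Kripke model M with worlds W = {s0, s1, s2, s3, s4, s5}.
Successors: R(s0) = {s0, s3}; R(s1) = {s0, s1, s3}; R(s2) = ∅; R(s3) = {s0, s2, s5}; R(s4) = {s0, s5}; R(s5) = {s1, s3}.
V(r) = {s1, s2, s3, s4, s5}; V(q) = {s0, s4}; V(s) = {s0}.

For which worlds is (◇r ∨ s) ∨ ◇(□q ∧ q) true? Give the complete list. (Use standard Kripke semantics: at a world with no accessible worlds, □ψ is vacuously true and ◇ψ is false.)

Let φ = (◇r ∨ s) ∨ ◇(□q ∧ q). Evaluate φ at each world:
  s0 (successors {s0, s3}): φ is true.
  s1 (successors {s0, s1, s3}): φ is true.
  s2 (successors ∅): φ is false.
  s3 (successors {s0, s2, s5}): φ is true.
  s4 (successors {s0, s5}): φ is true.
  s5 (successors {s1, s3}): φ is true.
For instance, at s3:
  At s3: ◇r ∨ s is true, ◇(□q ∧ q) is false, so (◇r ∨ s) ∨ ◇(□q ∧ q) is true.
    At s3: ◇r is true, s is false, so ◇r ∨ s is true.
      At s3: ◇r requires r at some successor in {s0, s2, s5}.
        r holds at s2, so ◇r is true at s3.
    At s3: ◇(□q ∧ q) requires □q ∧ q at some successor in {s0, s2, s5}.
      At s0: □q ∧ q is false.
      At s2: □q ∧ q is false.
      At s5: □q ∧ q is false.
    So ◇(□q ∧ q) is false at s3.
Satisfying worlds: {s0, s1, s3, s4, s5}

s0, s1, s3, s4, s5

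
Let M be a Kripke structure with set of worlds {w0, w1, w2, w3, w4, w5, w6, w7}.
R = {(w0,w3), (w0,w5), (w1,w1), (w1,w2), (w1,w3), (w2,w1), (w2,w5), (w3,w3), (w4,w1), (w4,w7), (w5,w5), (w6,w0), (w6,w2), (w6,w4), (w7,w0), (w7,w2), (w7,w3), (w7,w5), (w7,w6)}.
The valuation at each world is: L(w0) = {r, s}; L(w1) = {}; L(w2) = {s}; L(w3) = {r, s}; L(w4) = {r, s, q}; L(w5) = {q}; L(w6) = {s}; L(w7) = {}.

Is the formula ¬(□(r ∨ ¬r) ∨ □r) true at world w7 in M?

At w7: □(r ∨ ¬r) ∨ □r is true, so ¬(□(r ∨ ¬r) ∨ □r) is false.
  At w7: □(r ∨ ¬r) is true, □r is false, so □(r ∨ ¬r) ∨ □r is true.
    At w7: □(r ∨ ¬r) requires r ∨ ¬r at every successor {w0, w2, w3, w5, w6}.
      At w0: r ∨ ¬r is true.
      At w2: r ∨ ¬r is true.
      At w3: r ∨ ¬r is true.
      At w5: r ∨ ¬r is true.
      At w6: r ∨ ¬r is true.
    So □(r ∨ ¬r) is true at w7.
    At w7: □r requires r at every successor {w0, w2, w3, w5, w6}.
      r fails at w2, so □r is false at w7.

No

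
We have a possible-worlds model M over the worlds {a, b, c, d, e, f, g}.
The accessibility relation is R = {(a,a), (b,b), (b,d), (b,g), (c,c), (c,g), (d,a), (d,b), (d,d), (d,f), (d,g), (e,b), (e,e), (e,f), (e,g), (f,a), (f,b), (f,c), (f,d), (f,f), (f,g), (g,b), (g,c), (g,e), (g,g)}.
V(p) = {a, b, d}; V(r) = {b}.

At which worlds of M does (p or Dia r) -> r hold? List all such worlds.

Let φ = (p or Dia r) -> r. Evaluate φ at each world:
  a (successors {a}): φ is false.
  b (successors {b, d, g}): φ is true.
  c (successors {c, g}): φ is true.
  d (successors {a, b, d, f, g}): φ is false.
  e (successors {b, e, f, g}): φ is false.
  f (successors {a, b, c, d, f, g}): φ is false.
  g (successors {b, c, e, g}): φ is false.
For instance, at a:
  At a: p or Dia r is true, r is false, so (p or Dia r) -> r is false.
    At a: p is true, Dia r is false, so p or Dia r is true.
      At a: Dia r requires r at some successor in {a}.
        At a: r is false.
      So Dia r is false at a.
Satisfying worlds: {b, c}

b, c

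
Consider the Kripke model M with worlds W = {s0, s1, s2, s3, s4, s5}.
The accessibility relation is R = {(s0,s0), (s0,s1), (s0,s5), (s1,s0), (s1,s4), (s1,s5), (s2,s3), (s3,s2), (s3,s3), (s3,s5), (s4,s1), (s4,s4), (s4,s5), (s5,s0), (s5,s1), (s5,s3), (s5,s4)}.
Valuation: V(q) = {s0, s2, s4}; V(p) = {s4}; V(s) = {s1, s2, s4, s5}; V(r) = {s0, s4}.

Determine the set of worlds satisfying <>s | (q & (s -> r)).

Let φ = <>s | (q & (s -> r)). Evaluate φ at each world:
  s0 (successors {s0, s1, s5}): φ is true.
  s1 (successors {s0, s4, s5}): φ is true.
  s2 (successors {s3}): φ is false.
  s3 (successors {s2, s3, s5}): φ is true.
  s4 (successors {s1, s4, s5}): φ is true.
  s5 (successors {s0, s1, s3, s4}): φ is true.
For instance, at s4:
  At s4: <>s is true, q & (s -> r) is true, so <>s | (q & (s -> r)) is true.
    At s4: <>s requires s at some successor in {s1, s4, s5}.
      s holds at s1, so <>s is true at s4.
Satisfying worlds: {s0, s1, s3, s4, s5}

s0, s1, s3, s4, s5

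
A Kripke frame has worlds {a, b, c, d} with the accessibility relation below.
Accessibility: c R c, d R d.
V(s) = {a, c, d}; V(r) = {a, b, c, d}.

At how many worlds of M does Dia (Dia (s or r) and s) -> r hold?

4

Let φ = Dia (Dia (s or r) and s) -> r. Evaluate φ at each world:
  a (successors ∅): φ is true.
  b (successors ∅): φ is true.
  c (successors {c}): φ is true.
  d (successors {d}): φ is true.
For instance, at c:
  At c: Dia (Dia (s or r) and s) is true, r is true, so Dia (Dia (s or r) and s) -> r is true.
    At c: Dia (Dia (s or r) and s) requires Dia (s or r) and s at some successor in {c}.
      Dia (s or r) and s holds at c, so Dia (Dia (s or r) and s) is true at c.
Satisfying worlds: {a, b, c, d}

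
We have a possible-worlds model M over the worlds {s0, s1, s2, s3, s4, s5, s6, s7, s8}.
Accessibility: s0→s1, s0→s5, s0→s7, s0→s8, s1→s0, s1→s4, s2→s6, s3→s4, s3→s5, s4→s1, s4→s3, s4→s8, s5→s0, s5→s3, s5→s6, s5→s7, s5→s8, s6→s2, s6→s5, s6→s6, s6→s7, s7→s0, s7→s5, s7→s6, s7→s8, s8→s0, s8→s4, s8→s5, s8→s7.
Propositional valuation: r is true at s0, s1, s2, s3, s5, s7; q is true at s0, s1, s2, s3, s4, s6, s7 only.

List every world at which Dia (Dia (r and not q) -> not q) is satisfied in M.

Recall that Dia ψ holds at a world iff ψ holds at some accessible world.
Let φ = Dia (Dia (r and not q) -> not q). Evaluate φ at each world:
  s0 (successors {s1, s5, s7, s8}): φ is true.
  s1 (successors {s0, s4}): φ is true.
  s2 (successors {s6}): φ is false.
  s3 (successors {s4, s5}): φ is true.
  s4 (successors {s1, s3, s8}): φ is true.
  s5 (successors {s0, s3, s6, s7, s8}): φ is true.
  s6 (successors {s2, s5, s6, s7}): φ is true.
  s7 (successors {s0, s5, s6, s8}): φ is true.
  s8 (successors {s0, s4, s5, s7}): φ is true.
For instance, at s3:
  At s3: Dia (Dia (r and not q) -> not q) requires Dia (r and not q) -> not q at some successor in {s4, s5}.
    Dia (r and not q) -> not q holds at s4, so Dia (Dia (r and not q) -> not q) is true at s3.
      At s4: Dia (r and not q) is false, not q is false, so Dia (r and not q) -> not q is true.
Satisfying worlds: {s0, s1, s3, s4, s5, s6, s7, s8}

s0, s1, s3, s4, s5, s6, s7, s8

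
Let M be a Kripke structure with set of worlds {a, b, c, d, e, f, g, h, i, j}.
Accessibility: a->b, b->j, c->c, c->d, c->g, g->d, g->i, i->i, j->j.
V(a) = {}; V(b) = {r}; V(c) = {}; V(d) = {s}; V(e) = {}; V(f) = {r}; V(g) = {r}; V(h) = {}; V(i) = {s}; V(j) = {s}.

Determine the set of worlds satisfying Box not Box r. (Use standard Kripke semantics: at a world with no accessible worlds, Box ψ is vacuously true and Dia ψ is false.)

a, b, d, e, f, h, i, j

Recall that Box ψ holds at a world iff ψ holds at every accessible world, and Dia ψ holds iff ψ holds at some accessible world.
Let φ = Box not Box r. Evaluate φ at each world:
  a (successors {b}): φ is true.
  b (successors {j}): φ is true.
  c (successors {c, d, g}): φ is false.
  d (successors ∅): φ is true.
  e (successors ∅): φ is true.
  f (successors ∅): φ is true.
  g (successors {d, i}): φ is false.
  h (successors ∅): φ is true.
  i (successors {i}): φ is true.
  j (successors {j}): φ is true.
For instance, at i:
  At i: Box not Box r requires not Box r at every successor {i}.
      At i: Box r is false, so not Box r is true.
  So Box not Box r is true at i.
Satisfying worlds: {a, b, d, e, f, h, i, j}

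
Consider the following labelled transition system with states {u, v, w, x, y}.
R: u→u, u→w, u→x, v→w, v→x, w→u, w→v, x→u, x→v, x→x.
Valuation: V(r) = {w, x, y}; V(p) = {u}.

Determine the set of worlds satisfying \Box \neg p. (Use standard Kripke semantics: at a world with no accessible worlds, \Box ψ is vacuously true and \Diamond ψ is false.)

Let φ = \Box \neg p. Evaluate φ at each world:
  u (successors {u, w, x}): φ is false.
  v (successors {w, x}): φ is true.
  w (successors {u, v}): φ is false.
  x (successors {u, v, x}): φ is false.
  y (successors ∅): φ is true.
For instance, at w:
  At w: \Box \neg p requires \neg p at every successor {u, v}.
    \neg p fails at u, so \Box \neg p is false at w.
Satisfying worlds: {v, y}

v, y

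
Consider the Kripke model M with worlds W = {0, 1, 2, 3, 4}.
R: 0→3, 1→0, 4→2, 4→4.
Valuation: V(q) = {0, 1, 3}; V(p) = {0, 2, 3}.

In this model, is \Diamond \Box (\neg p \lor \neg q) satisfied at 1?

No

At 1: \Diamond \Box (\neg p \lor \neg q) requires \Box (\neg p \lor \neg q) at some successor in {0}.
  At 0: \Box (\neg p \lor \neg q) is false.
So \Diamond \Box (\neg p \lor \neg q) is false at 1.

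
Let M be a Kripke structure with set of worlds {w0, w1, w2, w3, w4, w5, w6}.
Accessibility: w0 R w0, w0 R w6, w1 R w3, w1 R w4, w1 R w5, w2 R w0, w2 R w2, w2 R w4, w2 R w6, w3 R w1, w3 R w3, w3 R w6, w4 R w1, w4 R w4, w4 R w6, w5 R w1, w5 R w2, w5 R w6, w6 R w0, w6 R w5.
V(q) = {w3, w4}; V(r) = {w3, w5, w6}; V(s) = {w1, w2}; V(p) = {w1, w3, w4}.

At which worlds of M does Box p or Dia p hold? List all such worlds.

Recall that Box ψ holds at a world iff ψ holds at every accessible world, and Dia ψ holds iff ψ holds at some accessible world.
Let φ = Box p or Dia p. Evaluate φ at each world:
  w0 (successors {w0, w6}): φ is false.
  w1 (successors {w3, w4, w5}): φ is true.
  w2 (successors {w0, w2, w4, w6}): φ is true.
  w3 (successors {w1, w3, w6}): φ is true.
  w4 (successors {w1, w4, w6}): φ is true.
  w5 (successors {w1, w2, w6}): φ is true.
  w6 (successors {w0, w5}): φ is false.
For instance, at w1:
  At w1: Box p is false, Dia p is true, so Box p or Dia p is true.
    At w1: Box p requires p at every successor {w3, w4, w5}.
      p fails at w5, so Box p is false at w1.
    At w1: Dia p requires p at some successor in {w3, w4, w5}.
      p holds at w3, so Dia p is true at w1.
Satisfying worlds: {w1, w2, w3, w4, w5}

w1, w2, w3, w4, w5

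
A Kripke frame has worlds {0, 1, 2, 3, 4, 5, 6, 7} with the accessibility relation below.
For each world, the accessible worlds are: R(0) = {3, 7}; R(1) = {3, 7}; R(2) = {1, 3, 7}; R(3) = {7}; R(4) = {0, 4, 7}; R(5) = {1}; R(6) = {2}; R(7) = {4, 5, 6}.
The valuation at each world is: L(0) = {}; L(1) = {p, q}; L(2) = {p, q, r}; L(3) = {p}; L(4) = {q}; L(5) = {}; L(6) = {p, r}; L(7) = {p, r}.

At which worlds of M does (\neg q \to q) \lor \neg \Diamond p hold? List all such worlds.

Let φ = (\neg q \to q) \lor \neg \Diamond p. Evaluate φ at each world:
  0 (successors {3, 7}): φ is false.
  1 (successors {3, 7}): φ is true.
  2 (successors {1, 3, 7}): φ is true.
  3 (successors {7}): φ is false.
  4 (successors {0, 4, 7}): φ is true.
  5 (successors {1}): φ is false.
  6 (successors {2}): φ is false.
  7 (successors {4, 5, 6}): φ is false.
For instance, at 7:
  At 7: \neg q \to q is false, \neg \Diamond p is false, so (\neg q \to q) \lor \neg \Diamond p is false.
    At 7: \Diamond p is true, so \neg \Diamond p is false.
      At 7: \Diamond p requires p at some successor in {4, 5, 6}.
        p holds at 6, so \Diamond p is true at 7.
Satisfying worlds: {1, 2, 4}

1, 2, 4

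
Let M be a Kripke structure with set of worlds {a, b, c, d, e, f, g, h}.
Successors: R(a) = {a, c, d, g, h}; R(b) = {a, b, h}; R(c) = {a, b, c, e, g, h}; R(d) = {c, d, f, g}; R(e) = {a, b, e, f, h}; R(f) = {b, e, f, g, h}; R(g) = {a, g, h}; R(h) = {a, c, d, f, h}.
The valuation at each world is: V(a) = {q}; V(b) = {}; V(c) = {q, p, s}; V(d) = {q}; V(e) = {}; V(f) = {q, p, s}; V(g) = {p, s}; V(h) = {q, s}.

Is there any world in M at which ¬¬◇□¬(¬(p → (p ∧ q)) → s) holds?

Let φ = ¬¬◇□¬(¬(p → (p ∧ q)) → s). Evaluate φ at each world:
  a (successors {a, c, d, g, h}): φ is false.
  b (successors {a, b, h}): φ is false.
  c (successors {a, b, c, e, g, h}): φ is false.
  d (successors {c, d, f, g}): φ is false.
  e (successors {a, b, e, f, h}): φ is false.
  f (successors {b, e, f, g, h}): φ is false.
  g (successors {a, g, h}): φ is false.
  h (successors {a, c, d, f, h}): φ is false.
For instance, at h:
  At h: ¬◇□¬(¬(p → (p ∧ q)) → s) is true, so ¬¬◇□¬(¬(p → (p ∧ q)) → s) is false.
    At h: ◇□¬(¬(p → (p ∧ q)) → s) is false, so ¬◇□¬(¬(p → (p ∧ q)) → s) is true.
      At h: ◇□¬(¬(p → (p ∧ q)) → s) requires □¬(¬(p → (p ∧ q)) → s) at some successor in {a, c, d, f, h}.
        At a: □¬(¬(p → (p ∧ q)) → s) is false.
        At c: □¬(¬(p → (p ∧ q)) → s) is false.
        At d: □¬(¬(p → (p ∧ q)) → s) is false.
        At f: □¬(¬(p → (p ∧ q)) → s) is false.
        At h: □¬(¬(p → (p ∧ q)) → s) is false.
      So ◇□¬(¬(p → (p ∧ q)) → s) is false at h.

No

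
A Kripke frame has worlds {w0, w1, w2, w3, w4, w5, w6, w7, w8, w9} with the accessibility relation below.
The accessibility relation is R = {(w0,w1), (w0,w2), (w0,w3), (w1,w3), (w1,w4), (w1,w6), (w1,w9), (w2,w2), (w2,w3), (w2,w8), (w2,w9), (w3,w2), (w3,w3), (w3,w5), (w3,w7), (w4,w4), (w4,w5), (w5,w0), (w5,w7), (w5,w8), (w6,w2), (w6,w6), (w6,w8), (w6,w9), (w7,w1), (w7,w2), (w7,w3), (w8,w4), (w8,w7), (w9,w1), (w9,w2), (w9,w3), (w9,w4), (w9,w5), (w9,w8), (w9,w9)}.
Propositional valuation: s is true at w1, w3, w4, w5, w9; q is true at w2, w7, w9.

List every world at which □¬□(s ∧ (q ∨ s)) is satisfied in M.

Let φ = □¬□(s ∧ (q ∨ s)). Evaluate φ at each world:
  w0 (successors {w1, w2, w3}): φ is true.
  w1 (successors {w3, w4, w6, w9}): φ is false.
  w2 (successors {w2, w3, w8, w9}): φ is true.
  w3 (successors {w2, w3, w5, w7}): φ is true.
  w4 (successors {w4, w5}): φ is false.
  w5 (successors {w0, w7, w8}): φ is true.
  w6 (successors {w2, w6, w8, w9}): φ is true.
  w7 (successors {w1, w2, w3}): φ is true.
  w8 (successors {w4, w7}): φ is false.
  w9 (successors {w1, w2, w3, w4, w5, w8, w9}): φ is false.
For instance, at w0:
  At w0: □¬□(s ∧ (q ∨ s)) requires ¬□(s ∧ (q ∨ s)) at every successor {w1, w2, w3}.
      At w1: □(s ∧ (q ∨ s)) is false, so ¬□(s ∧ (q ∨ s)) is true.
      At w2: □(s ∧ (q ∨ s)) is false, so ¬□(s ∧ (q ∨ s)) is true.
      At w3: □(s ∧ (q ∨ s)) is false, so ¬□(s ∧ (q ∨ s)) is true.
  So □¬□(s ∧ (q ∨ s)) is true at w0.
Satisfying worlds: {w0, w2, w3, w5, w6, w7}

w0, w2, w3, w5, w6, w7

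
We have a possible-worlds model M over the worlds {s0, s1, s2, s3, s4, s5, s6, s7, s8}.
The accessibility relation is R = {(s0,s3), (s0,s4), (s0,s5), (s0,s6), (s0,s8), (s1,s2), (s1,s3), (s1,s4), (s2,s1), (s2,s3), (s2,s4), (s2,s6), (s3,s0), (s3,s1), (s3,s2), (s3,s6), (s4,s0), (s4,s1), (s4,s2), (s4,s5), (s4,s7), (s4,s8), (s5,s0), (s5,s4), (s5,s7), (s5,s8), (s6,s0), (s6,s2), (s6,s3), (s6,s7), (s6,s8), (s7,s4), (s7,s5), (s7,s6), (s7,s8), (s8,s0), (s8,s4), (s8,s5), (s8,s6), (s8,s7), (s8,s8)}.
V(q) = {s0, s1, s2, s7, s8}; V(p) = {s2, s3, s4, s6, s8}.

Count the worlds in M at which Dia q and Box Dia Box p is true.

1

Recall that Box ψ holds at a world iff ψ holds at every accessible world, and Dia ψ holds iff ψ holds at some accessible world.
Let φ = Dia q and Box Dia Box p. Evaluate φ at each world:
  s0 (successors {s3, s4, s5, s6, s8}): φ is false.
  s1 (successors {s2, s3, s4}): φ is true.
  s2 (successors {s1, s3, s4, s6}): φ is false.
  s3 (successors {s0, s1, s2, s6}): φ is false.
  s4 (successors {s0, s1, s2, s5, s7, s8}): φ is false.
  s5 (successors {s0, s4, s7, s8}): φ is false.
  s6 (successors {s0, s2, s3, s7, s8}): φ is false.
  s7 (successors {s4, s5, s6, s8}): φ is false.
  s8 (successors {s0, s4, s5, s6, s7, s8}): φ is false.
For instance, at s6:
  At s6: Dia q is true, Box Dia Box p is false, so Dia q and Box Dia Box p is false.
    At s6: Dia q requires q at some successor in {s0, s2, s3, s7, s8}.
      q holds at s0, so Dia q is true at s6.
    At s6: Box Dia Box p requires Dia Box p at every successor {s0, s2, s3, s7, s8}.
      Dia Box p fails at s0, so Box Dia Box p is false at s6.
Satisfying worlds: {s1}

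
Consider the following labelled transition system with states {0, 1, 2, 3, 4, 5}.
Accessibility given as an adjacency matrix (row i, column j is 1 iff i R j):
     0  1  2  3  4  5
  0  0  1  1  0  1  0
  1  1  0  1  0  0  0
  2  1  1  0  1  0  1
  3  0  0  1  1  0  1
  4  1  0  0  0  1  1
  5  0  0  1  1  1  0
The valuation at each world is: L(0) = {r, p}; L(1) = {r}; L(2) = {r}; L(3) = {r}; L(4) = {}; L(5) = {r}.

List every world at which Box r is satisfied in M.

1, 2, 3

Let φ = Box r. Evaluate φ at each world:
  0 (successors {1, 2, 4}): φ is false.
  1 (successors {0, 2}): φ is true.
  2 (successors {0, 1, 3, 5}): φ is true.
  3 (successors {2, 3, 5}): φ is true.
  4 (successors {0, 4, 5}): φ is false.
  5 (successors {2, 3, 4}): φ is false.
For instance, at 5:
  At 5: Box r requires r at every successor {2, 3, 4}.
    r fails at 4, so Box r is false at 5.
Satisfying worlds: {1, 2, 3}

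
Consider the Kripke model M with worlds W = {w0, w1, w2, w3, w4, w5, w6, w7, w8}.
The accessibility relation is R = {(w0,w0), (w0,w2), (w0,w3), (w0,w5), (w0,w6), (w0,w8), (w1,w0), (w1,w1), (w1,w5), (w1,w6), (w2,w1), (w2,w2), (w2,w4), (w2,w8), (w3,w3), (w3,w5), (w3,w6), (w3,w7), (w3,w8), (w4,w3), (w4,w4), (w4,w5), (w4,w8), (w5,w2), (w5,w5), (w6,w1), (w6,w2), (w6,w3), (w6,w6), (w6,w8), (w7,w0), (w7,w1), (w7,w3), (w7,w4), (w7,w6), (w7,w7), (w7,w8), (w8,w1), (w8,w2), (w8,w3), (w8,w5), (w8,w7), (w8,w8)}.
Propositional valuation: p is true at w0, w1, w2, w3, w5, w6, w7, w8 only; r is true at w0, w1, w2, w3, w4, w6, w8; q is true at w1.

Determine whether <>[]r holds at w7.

Recall that []ψ holds at a world iff ψ holds at every accessible world, and <>ψ holds iff ψ holds at some accessible world.
At w7: <>[]r requires []r at some successor in {w0, w1, w3, w4, w6, w7, w8}.
  []r holds at w6, so <>[]r is true at w7.
    At w6: []r requires r at every successor {w1, w2, w3, w6, w8}.
      At w1: r is true.
      At w2: r is true.
      At w3: r is true.
      At w6: r is true.
      At w8: r is true.
    So []r is true at w6.

Yes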